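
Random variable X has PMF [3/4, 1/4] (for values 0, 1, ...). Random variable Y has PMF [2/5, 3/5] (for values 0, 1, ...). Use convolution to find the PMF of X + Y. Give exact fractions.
P(X+Y=k) = Σ_i P(X=i)·P(Y=k-i) — a convolution of [3/4, 1/4] and [2/5, 3/5]. P(X+Y=0) = (3/4)×(2/5) = 3/10; P(X+Y=1) = (3/4)×(3/5) + (1/4)×(2/5) = 9/20 + 1/10 = 11/20; P(X+Y=2) = (1/4)×(3/5) = 3/20. PMF: [3/10, 11/20, 3/20] (sums to 1 ✓)

[3/10, 11/20, 3/20]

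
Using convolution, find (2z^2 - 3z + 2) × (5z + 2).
Ascending coefficients: a = [2, -3, 2], b = [2, 5]. c[0] = 2×2 = 4; c[1] = 2×5 + -3×2 = 4; c[2] = -3×5 + 2×2 = -11; c[3] = 2×5 = 10. Result coefficients: [4, 4, -11, 10] → 10z^3 - 11z^2 + 4z + 4

10z^3 - 11z^2 + 4z + 4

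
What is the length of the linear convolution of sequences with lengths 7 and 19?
Linear/full convolution length: m + n - 1 = 7 + 19 - 1 = 25

25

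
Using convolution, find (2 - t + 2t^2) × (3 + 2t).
Ascending coefficients: a = [2, -1, 2], b = [3, 2]. c[0] = 2×3 = 6; c[1] = 2×2 + -1×3 = 1; c[2] = -1×2 + 2×3 = 4; c[3] = 2×2 = 4. Result coefficients: [6, 1, 4, 4] → 6 + t + 4t^2 + 4t^3

6 + t + 4t^2 + 4t^3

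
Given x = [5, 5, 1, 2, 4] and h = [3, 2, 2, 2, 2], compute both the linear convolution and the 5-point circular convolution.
Linear: y_lin[0] = 5×3 = 15; y_lin[1] = 5×2 + 5×3 = 25; y_lin[2] = 5×2 + 5×2 + 1×3 = 23; y_lin[3] = 5×2 + 5×2 + 1×2 + 2×3 = 28; y_lin[4] = 5×2 + 5×2 + 1×2 + 2×2 + 4×3 = 38; y_lin[5] = 5×2 + 1×2 + 2×2 + 4×2 = 24; y_lin[6] = 1×2 + 2×2 + 4×2 = 14; y_lin[7] = 2×2 + 4×2 = 12; y_lin[8] = 4×2 = 8 → [15, 25, 23, 28, 38, 24, 14, 12, 8]. Circular (length 5): y[0] = 5×3 + 5×2 + 1×2 + 2×2 + 4×2 = 39; y[1] = 5×2 + 5×3 + 1×2 + 2×2 + 4×2 = 39; y[2] = 5×2 + 5×2 + 1×3 + 2×2 + 4×2 = 35; y[3] = 5×2 + 5×2 + 1×2 + 2×3 + 4×2 = 36; y[4] = 5×2 + 5×2 + 1×2 + 2×2 + 4×3 = 38 → [39, 39, 35, 36, 38]

Linear: [15, 25, 23, 28, 38, 24, 14, 12, 8], Circular: [39, 39, 35, 36, 38]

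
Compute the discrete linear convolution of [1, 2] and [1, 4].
y[0] = 1×1 = 1; y[1] = 1×4 + 2×1 = 6; y[2] = 2×4 = 8

[1, 6, 8]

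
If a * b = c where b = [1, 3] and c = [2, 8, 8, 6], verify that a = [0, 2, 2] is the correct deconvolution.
Forward-compute [0, 2, 2] * [1, 3]: c[0] = 0×1 = 0; c[1] = 0×3 + 2×1 = 2; c[2] = 2×3 + 2×1 = 8; c[3] = 2×3 = 6 → [0, 2, 8, 6]. Does not match given c = [2, 8, 8, 6].

Not verified. [0, 2, 2] * [1, 3] = [0, 2, 8, 6], which differs from [2, 8, 8, 6] at index 0.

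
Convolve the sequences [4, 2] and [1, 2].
y[0] = 4×1 = 4; y[1] = 4×2 + 2×1 = 10; y[2] = 2×2 = 4

[4, 10, 4]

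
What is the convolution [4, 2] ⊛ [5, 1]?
y[0] = 4×5 = 20; y[1] = 4×1 + 2×5 = 14; y[2] = 2×1 = 2

[20, 14, 2]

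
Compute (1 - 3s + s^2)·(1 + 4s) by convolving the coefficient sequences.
Ascending coefficients: a = [1, -3, 1], b = [1, 4]. c[0] = 1×1 = 1; c[1] = 1×4 + -3×1 = 1; c[2] = -3×4 + 1×1 = -11; c[3] = 1×4 = 4. Result coefficients: [1, 1, -11, 4] → 1 + s - 11s^2 + 4s^3

1 + s - 11s^2 + 4s^3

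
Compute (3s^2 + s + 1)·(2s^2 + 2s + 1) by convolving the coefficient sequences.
Ascending coefficients: a = [1, 1, 3], b = [1, 2, 2]. c[0] = 1×1 = 1; c[1] = 1×2 + 1×1 = 3; c[2] = 1×2 + 1×2 + 3×1 = 7; c[3] = 1×2 + 3×2 = 8; c[4] = 3×2 = 6. Result coefficients: [1, 3, 7, 8, 6] → 6s^4 + 8s^3 + 7s^2 + 3s + 1

6s^4 + 8s^3 + 7s^2 + 3s + 1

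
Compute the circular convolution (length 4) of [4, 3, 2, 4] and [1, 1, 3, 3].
Use y[k] = Σ_j x[j]·h[(k-j) mod 4]. y[0] = 4×1 + 3×3 + 2×3 + 4×1 = 23; y[1] = 4×1 + 3×1 + 2×3 + 4×3 = 25; y[2] = 4×3 + 3×1 + 2×1 + 4×3 = 29; y[3] = 4×3 + 3×3 + 2×1 + 4×1 = 27. Result: [23, 25, 29, 27]

[23, 25, 29, 27]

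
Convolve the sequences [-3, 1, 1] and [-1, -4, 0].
y[0] = -3×-1 = 3; y[1] = -3×-4 + 1×-1 = 11; y[2] = -3×0 + 1×-4 + 1×-1 = -5; y[3] = 1×0 + 1×-4 = -4; y[4] = 1×0 = 0

[3, 11, -5, -4, 0]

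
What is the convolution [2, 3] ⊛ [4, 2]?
y[0] = 2×4 = 8; y[1] = 2×2 + 3×4 = 16; y[2] = 3×2 = 6

[8, 16, 6]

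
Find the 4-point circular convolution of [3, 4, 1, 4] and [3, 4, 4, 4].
Use y[k] = Σ_j u[j]·v[(k-j) mod 4]. y[0] = 3×3 + 4×4 + 1×4 + 4×4 = 45; y[1] = 3×4 + 4×3 + 1×4 + 4×4 = 44; y[2] = 3×4 + 4×4 + 1×3 + 4×4 = 47; y[3] = 3×4 + 4×4 + 1×4 + 4×3 = 44. Result: [45, 44, 47, 44]

[45, 44, 47, 44]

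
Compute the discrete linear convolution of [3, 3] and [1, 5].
y[0] = 3×1 = 3; y[1] = 3×5 + 3×1 = 18; y[2] = 3×5 = 15

[3, 18, 15]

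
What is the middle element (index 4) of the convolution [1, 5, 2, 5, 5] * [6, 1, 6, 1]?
Use y[k] = Σ_i a[i]·b[k-i] at k=4. y[4] = 5×1 + 2×6 + 5×1 + 5×6 = 52

52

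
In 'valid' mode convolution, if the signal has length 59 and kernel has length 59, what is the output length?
'Valid' mode counts only positions where the kernel fully overlaps the signal: m - n + 1 = 59 - 59 + 1 = 1

1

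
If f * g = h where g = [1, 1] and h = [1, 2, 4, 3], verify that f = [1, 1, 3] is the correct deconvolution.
Forward-compute [1, 1, 3] * [1, 1]: h[0] = 1×1 = 1; h[1] = 1×1 + 1×1 = 2; h[2] = 1×1 + 3×1 = 4; h[3] = 3×1 = 3 → [1, 2, 4, 3]. Matches given h = [1, 2, 4, 3], so verified.

Verified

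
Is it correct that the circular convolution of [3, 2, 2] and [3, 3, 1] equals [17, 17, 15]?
Recompute circular convolution of [3, 2, 2] and [3, 3, 1]: y[0] = 3×3 + 2×1 + 2×3 = 17; y[1] = 3×3 + 2×3 + 2×1 = 17; y[2] = 3×1 + 2×3 + 2×3 = 15 → [17, 17, 15]. Given [17, 17, 15] matches, so answer: Yes

Yes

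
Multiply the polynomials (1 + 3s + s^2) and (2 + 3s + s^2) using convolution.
Ascending coefficients: a = [1, 3, 1], b = [2, 3, 1]. c[0] = 1×2 = 2; c[1] = 1×3 + 3×2 = 9; c[2] = 1×1 + 3×3 + 1×2 = 12; c[3] = 3×1 + 1×3 = 6; c[4] = 1×1 = 1. Result coefficients: [2, 9, 12, 6, 1] → 2 + 9s + 12s^2 + 6s^3 + s^4

2 + 9s + 12s^2 + 6s^3 + s^4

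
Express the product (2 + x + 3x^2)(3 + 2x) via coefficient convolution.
Ascending coefficients: a = [2, 1, 3], b = [3, 2]. c[0] = 2×3 = 6; c[1] = 2×2 + 1×3 = 7; c[2] = 1×2 + 3×3 = 11; c[3] = 3×2 = 6. Result coefficients: [6, 7, 11, 6] → 6 + 7x + 11x^2 + 6x^3

6 + 7x + 11x^2 + 6x^3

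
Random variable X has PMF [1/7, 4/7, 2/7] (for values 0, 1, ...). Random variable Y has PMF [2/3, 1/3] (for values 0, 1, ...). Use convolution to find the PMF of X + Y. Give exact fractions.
P(X+Y=k) = Σ_i P(X=i)·P(Y=k-i) — a convolution of [1/7, 4/7, 2/7] and [2/3, 1/3]. P(X+Y=0) = (1/7)×(2/3) = 2/21; P(X+Y=1) = (1/7)×(1/3) + (4/7)×(2/3) = 1/21 + 8/21 = 3/7; P(X+Y=2) = (4/7)×(1/3) + (2/7)×(2/3) = 4/21 + 4/21 = 8/21; P(X+Y=3) = (2/7)×(1/3) = 2/21. PMF: [2/21, 3/7, 8/21, 2/21] (sums to 1 ✓)

[2/21, 3/7, 8/21, 2/21]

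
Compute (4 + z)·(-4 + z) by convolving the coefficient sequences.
Ascending coefficients: a = [4, 1], b = [-4, 1]. c[0] = 4×-4 = -16; c[1] = 4×1 + 1×-4 = 0; c[2] = 1×1 = 1. Result coefficients: [-16, 0, 1] → -16 + z^2

-16 + z^2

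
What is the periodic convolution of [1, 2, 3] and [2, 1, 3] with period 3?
Use y[k] = Σ_j a[j]·b[(k-j) mod 3]. y[0] = 1×2 + 2×3 + 3×1 = 11; y[1] = 1×1 + 2×2 + 3×3 = 14; y[2] = 1×3 + 2×1 + 3×2 = 11. Result: [11, 14, 11]

[11, 14, 11]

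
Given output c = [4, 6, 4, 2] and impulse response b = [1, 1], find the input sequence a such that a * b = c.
Deconvolve c=[4, 6, 4, 2] by b=[1, 1]. Since b[0]=1, solve forward: a[0] = c[0] / 1 = 4; a[1] = (c[1] - 4×1) / 1 = 2; a[2] = (c[2] - 2×1) / 1 = 2. So a = [4, 2, 2]. Check by forward convolution: c[0] = 4×1 = 4; c[1] = 4×1 + 2×1 = 6; c[2] = 2×1 + 2×1 = 4; c[3] = 2×1 = 2

[4, 2, 2]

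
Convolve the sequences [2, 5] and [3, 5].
y[0] = 2×3 = 6; y[1] = 2×5 + 5×3 = 25; y[2] = 5×5 = 25

[6, 25, 25]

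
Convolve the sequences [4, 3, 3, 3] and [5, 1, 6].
y[0] = 4×5 = 20; y[1] = 4×1 + 3×5 = 19; y[2] = 4×6 + 3×1 + 3×5 = 42; y[3] = 3×6 + 3×1 + 3×5 = 36; y[4] = 3×6 + 3×1 = 21; y[5] = 3×6 = 18

[20, 19, 42, 36, 21, 18]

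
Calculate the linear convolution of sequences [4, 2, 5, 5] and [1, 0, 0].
y[0] = 4×1 = 4; y[1] = 4×0 + 2×1 = 2; y[2] = 4×0 + 2×0 + 5×1 = 5; y[3] = 2×0 + 5×0 + 5×1 = 5; y[4] = 5×0 + 5×0 = 0; y[5] = 5×0 = 0

[4, 2, 5, 5, 0, 0]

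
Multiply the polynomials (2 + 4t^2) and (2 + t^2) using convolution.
Ascending coefficients: a = [2, 0, 4], b = [2, 0, 1]. c[0] = 2×2 = 4; c[1] = 2×0 + 0×2 = 0; c[2] = 2×1 + 0×0 + 4×2 = 10; c[3] = 0×1 + 4×0 = 0; c[4] = 4×1 = 4. Result coefficients: [4, 0, 10, 0, 4] → 4 + 10t^2 + 4t^4

4 + 10t^2 + 4t^4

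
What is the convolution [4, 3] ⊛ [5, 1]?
y[0] = 4×5 = 20; y[1] = 4×1 + 3×5 = 19; y[2] = 3×1 = 3

[20, 19, 3]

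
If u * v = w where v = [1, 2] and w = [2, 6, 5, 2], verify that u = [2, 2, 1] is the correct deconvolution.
Forward-compute [2, 2, 1] * [1, 2]: w[0] = 2×1 = 2; w[1] = 2×2 + 2×1 = 6; w[2] = 2×2 + 1×1 = 5; w[3] = 1×2 = 2 → [2, 6, 5, 2]. Matches given w = [2, 6, 5, 2], so verified.

Verified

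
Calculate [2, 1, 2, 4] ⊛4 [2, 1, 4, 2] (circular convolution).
Use y[k] = Σ_j f[j]·g[(k-j) mod 4]. y[0] = 2×2 + 1×2 + 2×4 + 4×1 = 18; y[1] = 2×1 + 1×2 + 2×2 + 4×4 = 24; y[2] = 2×4 + 1×1 + 2×2 + 4×2 = 21; y[3] = 2×2 + 1×4 + 2×1 + 4×2 = 18. Result: [18, 24, 21, 18]

[18, 24, 21, 18]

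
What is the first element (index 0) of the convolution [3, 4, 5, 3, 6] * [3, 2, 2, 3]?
Use y[k] = Σ_i a[i]·b[k-i] at k=0. y[0] = 3×3 = 9

9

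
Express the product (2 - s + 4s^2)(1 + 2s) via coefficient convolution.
Ascending coefficients: a = [2, -1, 4], b = [1, 2]. c[0] = 2×1 = 2; c[1] = 2×2 + -1×1 = 3; c[2] = -1×2 + 4×1 = 2; c[3] = 4×2 = 8. Result coefficients: [2, 3, 2, 8] → 2 + 3s + 2s^2 + 8s^3

2 + 3s + 2s^2 + 8s^3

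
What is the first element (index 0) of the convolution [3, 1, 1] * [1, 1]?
Use y[k] = Σ_i a[i]·b[k-i] at k=0. y[0] = 3×1 = 3

3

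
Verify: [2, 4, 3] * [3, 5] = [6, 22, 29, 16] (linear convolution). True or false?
Recompute linear convolution of [2, 4, 3] and [3, 5]: y[0] = 2×3 = 6; y[1] = 2×5 + 4×3 = 22; y[2] = 4×5 + 3×3 = 29; y[3] = 3×5 = 15 → [6, 22, 29, 15]. Compare to given [6, 22, 29, 16]: they differ at index 3: given 16, correct 15, so answer: No

No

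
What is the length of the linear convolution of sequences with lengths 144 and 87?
Linear/full convolution length: m + n - 1 = 144 + 87 - 1 = 230

230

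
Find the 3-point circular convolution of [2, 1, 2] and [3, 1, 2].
Use y[k] = Σ_j f[j]·g[(k-j) mod 3]. y[0] = 2×3 + 1×2 + 2×1 = 10; y[1] = 2×1 + 1×3 + 2×2 = 9; y[2] = 2×2 + 1×1 + 2×3 = 11. Result: [10, 9, 11]

[10, 9, 11]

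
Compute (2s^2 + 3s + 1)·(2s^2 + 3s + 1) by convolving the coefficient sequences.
Ascending coefficients: a = [1, 3, 2], b = [1, 3, 2]. c[0] = 1×1 = 1; c[1] = 1×3 + 3×1 = 6; c[2] = 1×2 + 3×3 + 2×1 = 13; c[3] = 3×2 + 2×3 = 12; c[4] = 2×2 = 4. Result coefficients: [1, 6, 13, 12, 4] → 4s^4 + 12s^3 + 13s^2 + 6s + 1

4s^4 + 12s^3 + 13s^2 + 6s + 1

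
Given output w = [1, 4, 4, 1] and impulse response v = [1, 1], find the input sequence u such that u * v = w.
Deconvolve w=[1, 4, 4, 1] by v=[1, 1]. Since v[0]=1, solve forward: u[0] = w[0] / 1 = 1; u[1] = (w[1] - 1×1) / 1 = 3; u[2] = (w[2] - 3×1) / 1 = 1. So u = [1, 3, 1]. Check by forward convolution: w[0] = 1×1 = 1; w[1] = 1×1 + 3×1 = 4; w[2] = 3×1 + 1×1 = 4; w[3] = 1×1 = 1

[1, 3, 1]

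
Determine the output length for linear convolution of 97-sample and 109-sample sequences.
Linear/full convolution length: m + n - 1 = 97 + 109 - 1 = 205

205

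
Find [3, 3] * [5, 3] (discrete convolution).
y[0] = 3×5 = 15; y[1] = 3×3 + 3×5 = 24; y[2] = 3×3 = 9

[15, 24, 9]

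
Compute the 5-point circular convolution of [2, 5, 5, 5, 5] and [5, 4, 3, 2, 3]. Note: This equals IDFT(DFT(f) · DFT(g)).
Either evaluate y[k] = Σ_j f[j]·g[(k-j) mod 5] directly, or use IDFT(DFT(f) · DFT(g)). y[0] = 2×5 + 5×3 + 5×2 + 5×3 + 5×4 = 70; y[1] = 2×4 + 5×5 + 5×3 + 5×2 + 5×3 = 73; y[2] = 2×3 + 5×4 + 5×5 + 5×3 + 5×2 = 76; y[3] = 2×2 + 5×3 + 5×4 + 5×5 + 5×3 = 79; y[4] = 2×3 + 5×2 + 5×3 + 5×4 + 5×5 = 76. Result: [70, 73, 76, 79, 76]

[70, 73, 76, 79, 76]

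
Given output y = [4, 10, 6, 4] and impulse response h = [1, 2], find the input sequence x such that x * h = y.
Deconvolve y=[4, 10, 6, 4] by h=[1, 2]. Since h[0]=1, solve forward: x[0] = y[0] / 1 = 4; x[1] = (y[1] - 4×2) / 1 = 2; x[2] = (y[2] - 2×2) / 1 = 2. So x = [4, 2, 2]. Check by forward convolution: y[0] = 4×1 = 4; y[1] = 4×2 + 2×1 = 10; y[2] = 2×2 + 2×1 = 6; y[3] = 2×2 = 4

[4, 2, 2]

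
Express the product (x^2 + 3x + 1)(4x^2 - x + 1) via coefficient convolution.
Ascending coefficients: a = [1, 3, 1], b = [1, -1, 4]. c[0] = 1×1 = 1; c[1] = 1×-1 + 3×1 = 2; c[2] = 1×4 + 3×-1 + 1×1 = 2; c[3] = 3×4 + 1×-1 = 11; c[4] = 1×4 = 4. Result coefficients: [1, 2, 2, 11, 4] → 4x^4 + 11x^3 + 2x^2 + 2x + 1

4x^4 + 11x^3 + 2x^2 + 2x + 1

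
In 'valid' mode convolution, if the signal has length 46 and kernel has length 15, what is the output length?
'Valid' mode counts only positions where the kernel fully overlaps the signal: m - n + 1 = 46 - 15 + 1 = 32

32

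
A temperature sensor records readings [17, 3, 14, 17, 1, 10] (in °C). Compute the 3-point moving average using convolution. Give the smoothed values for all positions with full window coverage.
3-point moving average kernel = [1, 1, 1]. Apply in 'valid' mode (full window coverage): avg[0] = (17 + 3 + 14) / 3 = 11.33; avg[1] = (3 + 14 + 17) / 3 = 11.33; avg[2] = (14 + 17 + 1) / 3 = 10.67; avg[3] = (17 + 1 + 10) / 3 = 9.33. Smoothed values: [11.33, 11.33, 10.67, 9.33]

[11.33, 11.33, 10.67, 9.33]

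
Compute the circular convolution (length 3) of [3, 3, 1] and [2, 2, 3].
Use y[k] = Σ_j u[j]·v[(k-j) mod 3]. y[0] = 3×2 + 3×3 + 1×2 = 17; y[1] = 3×2 + 3×2 + 1×3 = 15; y[2] = 3×3 + 3×2 + 1×2 = 17. Result: [17, 15, 17]

[17, 15, 17]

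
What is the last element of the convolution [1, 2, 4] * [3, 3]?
Use y[k] = Σ_i a[i]·b[k-i] at k=3. y[3] = 4×3 = 12

12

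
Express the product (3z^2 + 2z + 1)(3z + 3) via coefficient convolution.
Ascending coefficients: a = [1, 2, 3], b = [3, 3]. c[0] = 1×3 = 3; c[1] = 1×3 + 2×3 = 9; c[2] = 2×3 + 3×3 = 15; c[3] = 3×3 = 9. Result coefficients: [3, 9, 15, 9] → 9z^3 + 15z^2 + 9z + 3

9z^3 + 15z^2 + 9z + 3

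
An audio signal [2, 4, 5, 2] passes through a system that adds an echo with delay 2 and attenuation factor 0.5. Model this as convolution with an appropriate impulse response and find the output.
Direct-path + delayed-attenuated-path model → impulse response h = [1, 0, 0.5] (1 at lag 0, 0.5 at lag 2). Output y[n] = x[n] + 0.5·x[n - 2] (with x[n] = 0 outside 0..3): y[0] = 2 + 0.5×0 = 2; y[1] = 4 + 0.5×0 = 4; y[2] = 5 + 0.5×2 = 6.0; y[3] = 2 + 0.5×4 = 4.0; y[4] = 0 + 0.5×5 = 2.5; y[5] = 0 + 0.5×2 = 1.0. So y = [2, 4, 6.0, 4.0, 2.5, 1.0]

[2, 4, 6.0, 4.0, 2.5, 1.0]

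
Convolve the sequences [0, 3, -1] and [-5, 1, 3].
y[0] = 0×-5 = 0; y[1] = 0×1 + 3×-5 = -15; y[2] = 0×3 + 3×1 + -1×-5 = 8; y[3] = 3×3 + -1×1 = 8; y[4] = -1×3 = -3

[0, -15, 8, 8, -3]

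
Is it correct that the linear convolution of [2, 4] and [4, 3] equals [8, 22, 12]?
Recompute linear convolution of [2, 4] and [4, 3]: y[0] = 2×4 = 8; y[1] = 2×3 + 4×4 = 22; y[2] = 4×3 = 12 → [8, 22, 12]. Given [8, 22, 12] matches, so answer: Yes

Yes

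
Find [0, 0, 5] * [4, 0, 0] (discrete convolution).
y[0] = 0×4 = 0; y[1] = 0×0 + 0×4 = 0; y[2] = 0×0 + 0×0 + 5×4 = 20; y[3] = 0×0 + 5×0 = 0; y[4] = 5×0 = 0

[0, 0, 20, 0, 0]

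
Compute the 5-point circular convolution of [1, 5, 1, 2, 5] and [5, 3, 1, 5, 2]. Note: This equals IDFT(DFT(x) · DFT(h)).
Either evaluate y[k] = Σ_j x[j]·h[(k-j) mod 5] directly, or use IDFT(DFT(x) · DFT(h)). y[0] = 1×5 + 5×2 + 1×5 + 2×1 + 5×3 = 37; y[1] = 1×3 + 5×5 + 1×2 + 2×5 + 5×1 = 45; y[2] = 1×1 + 5×3 + 1×5 + 2×2 + 5×5 = 50; y[3] = 1×5 + 5×1 + 1×3 + 2×5 + 5×2 = 33; y[4] = 1×2 + 5×5 + 1×1 + 2×3 + 5×5 = 59. Result: [37, 45, 50, 33, 59]

[37, 45, 50, 33, 59]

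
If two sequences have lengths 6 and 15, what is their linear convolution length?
Linear/full convolution length: m + n - 1 = 6 + 15 - 1 = 20

20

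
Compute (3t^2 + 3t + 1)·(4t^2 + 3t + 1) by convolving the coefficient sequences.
Ascending coefficients: a = [1, 3, 3], b = [1, 3, 4]. c[0] = 1×1 = 1; c[1] = 1×3 + 3×1 = 6; c[2] = 1×4 + 3×3 + 3×1 = 16; c[3] = 3×4 + 3×3 = 21; c[4] = 3×4 = 12. Result coefficients: [1, 6, 16, 21, 12] → 12t^4 + 21t^3 + 16t^2 + 6t + 1

12t^4 + 21t^3 + 16t^2 + 6t + 1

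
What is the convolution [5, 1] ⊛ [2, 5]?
y[0] = 5×2 = 10; y[1] = 5×5 + 1×2 = 27; y[2] = 1×5 = 5

[10, 27, 5]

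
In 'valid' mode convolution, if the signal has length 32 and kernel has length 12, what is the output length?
'Valid' mode counts only positions where the kernel fully overlaps the signal: m - n + 1 = 32 - 12 + 1 = 21

21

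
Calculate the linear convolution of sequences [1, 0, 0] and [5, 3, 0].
y[0] = 1×5 = 5; y[1] = 1×3 + 0×5 = 3; y[2] = 1×0 + 0×3 + 0×5 = 0; y[3] = 0×0 + 0×3 = 0; y[4] = 0×0 = 0

[5, 3, 0, 0, 0]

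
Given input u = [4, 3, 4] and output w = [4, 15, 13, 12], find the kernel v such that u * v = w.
Output length 4 = len(u) + len(v) - 1 ⇒ len(v) = 2. Solve v forward using v[k] = (w[k] - Σ_{i≥1} u[i]·v[k-i]) / u[0]: v[0] = w[0] / u[0] = 4 / 4 = 1; v[1] = (w[1] - 3×1) / u[0] = (15 - 3×1) / 4 = 3. So v = [1, 3]. Forward-check [4, 3, 4] * [1, 3]: w[0] = 4×1 = 4; w[1] = 4×3 + 3×1 = 15; w[2] = 3×3 + 4×1 = 13; w[3] = 4×3 = 12 → [4, 15, 13, 12] ✓

[1, 3]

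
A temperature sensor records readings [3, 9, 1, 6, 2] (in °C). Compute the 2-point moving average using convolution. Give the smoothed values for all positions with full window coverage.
2-point moving average kernel = [1, 1]. Apply in 'valid' mode (full window coverage): avg[0] = (3 + 9) / 2 = 6.0; avg[1] = (9 + 1) / 2 = 5.0; avg[2] = (1 + 6) / 2 = 3.5; avg[3] = (6 + 2) / 2 = 4.0. Smoothed values: [6.0, 5.0, 3.5, 4.0]

[6.0, 5.0, 3.5, 4.0]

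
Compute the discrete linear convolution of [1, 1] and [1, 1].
y[0] = 1×1 = 1; y[1] = 1×1 + 1×1 = 2; y[2] = 1×1 = 1

[1, 2, 1]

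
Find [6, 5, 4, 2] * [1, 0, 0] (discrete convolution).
y[0] = 6×1 = 6; y[1] = 6×0 + 5×1 = 5; y[2] = 6×0 + 5×0 + 4×1 = 4; y[3] = 5×0 + 4×0 + 2×1 = 2; y[4] = 4×0 + 2×0 = 0; y[5] = 2×0 = 0

[6, 5, 4, 2, 0, 0]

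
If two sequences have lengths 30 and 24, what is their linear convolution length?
Linear/full convolution length: m + n - 1 = 30 + 24 - 1 = 53

53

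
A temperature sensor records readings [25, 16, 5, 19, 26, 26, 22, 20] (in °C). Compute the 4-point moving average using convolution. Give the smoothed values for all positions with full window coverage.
4-point moving average kernel = [1, 1, 1, 1]. Apply in 'valid' mode (full window coverage): avg[0] = (25 + 16 + 5 + 19) / 4 = 16.25; avg[1] = (16 + 5 + 19 + 26) / 4 = 16.5; avg[2] = (5 + 19 + 26 + 26) / 4 = 19.0; avg[3] = (19 + 26 + 26 + 22) / 4 = 23.25; avg[4] = (26 + 26 + 22 + 20) / 4 = 23.5. Smoothed values: [16.25, 16.5, 19.0, 23.25, 23.5]

[16.25, 16.5, 19.0, 23.25, 23.5]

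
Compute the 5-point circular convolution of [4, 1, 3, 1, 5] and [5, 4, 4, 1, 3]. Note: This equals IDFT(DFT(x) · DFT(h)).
Either evaluate y[k] = Σ_j x[j]·h[(k-j) mod 5] directly, or use IDFT(DFT(x) · DFT(h)). y[0] = 4×5 + 1×3 + 3×1 + 1×4 + 5×4 = 50; y[1] = 4×4 + 1×5 + 3×3 + 1×1 + 5×4 = 51; y[2] = 4×4 + 1×4 + 3×5 + 1×3 + 5×1 = 43; y[3] = 4×1 + 1×4 + 3×4 + 1×5 + 5×3 = 40; y[4] = 4×3 + 1×1 + 3×4 + 1×4 + 5×5 = 54. Result: [50, 51, 43, 40, 54]

[50, 51, 43, 40, 54]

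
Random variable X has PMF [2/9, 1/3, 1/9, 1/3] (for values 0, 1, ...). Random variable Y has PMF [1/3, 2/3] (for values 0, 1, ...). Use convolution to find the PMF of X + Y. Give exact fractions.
P(X+Y=k) = Σ_i P(X=i)·P(Y=k-i) — a convolution of [2/9, 1/3, 1/9, 1/3] and [1/3, 2/3]. P(X+Y=0) = (2/9)×(1/3) = 2/27; P(X+Y=1) = (2/9)×(2/3) + (1/3)×(1/3) = 4/27 + 1/9 = 7/27; P(X+Y=2) = (1/3)×(2/3) + (1/9)×(1/3) = 2/9 + 1/27 = 7/27; P(X+Y=3) = (1/9)×(2/3) + (1/3)×(1/3) = 2/27 + 1/9 = 5/27; P(X+Y=4) = (1/3)×(2/3) = 2/9. PMF: [2/27, 7/27, 7/27, 5/27, 2/9] (sums to 1 ✓)

[2/27, 7/27, 7/27, 5/27, 2/9]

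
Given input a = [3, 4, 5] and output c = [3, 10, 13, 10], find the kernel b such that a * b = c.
Output length 4 = len(a) + len(b) - 1 ⇒ len(b) = 2. Solve b forward using b[k] = (c[k] - Σ_{i≥1} a[i]·b[k-i]) / a[0]: b[0] = c[0] / a[0] = 3 / 3 = 1; b[1] = (c[1] - 4×1) / a[0] = (10 - 4×1) / 3 = 2. So b = [1, 2]. Forward-check [3, 4, 5] * [1, 2]: c[0] = 3×1 = 3; c[1] = 3×2 + 4×1 = 10; c[2] = 4×2 + 5×1 = 13; c[3] = 5×2 = 10 → [3, 10, 13, 10] ✓

[1, 2]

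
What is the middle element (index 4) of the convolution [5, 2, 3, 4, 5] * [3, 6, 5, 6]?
Use y[k] = Σ_i a[i]·b[k-i] at k=4. y[4] = 2×6 + 3×5 + 4×6 + 5×3 = 66

66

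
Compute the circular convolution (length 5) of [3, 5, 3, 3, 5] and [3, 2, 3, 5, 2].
Use y[k] = Σ_j x[j]·h[(k-j) mod 5]. y[0] = 3×3 + 5×2 + 3×5 + 3×3 + 5×2 = 53; y[1] = 3×2 + 5×3 + 3×2 + 3×5 + 5×3 = 57; y[2] = 3×3 + 5×2 + 3×3 + 3×2 + 5×5 = 59; y[3] = 3×5 + 5×3 + 3×2 + 3×3 + 5×2 = 55; y[4] = 3×2 + 5×5 + 3×3 + 3×2 + 5×3 = 61. Result: [53, 57, 59, 55, 61]

[53, 57, 59, 55, 61]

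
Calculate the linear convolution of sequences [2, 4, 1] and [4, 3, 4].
y[0] = 2×4 = 8; y[1] = 2×3 + 4×4 = 22; y[2] = 2×4 + 4×3 + 1×4 = 24; y[3] = 4×4 + 1×3 = 19; y[4] = 1×4 = 4

[8, 22, 24, 19, 4]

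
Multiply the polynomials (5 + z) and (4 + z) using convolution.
Ascending coefficients: a = [5, 1], b = [4, 1]. c[0] = 5×4 = 20; c[1] = 5×1 + 1×4 = 9; c[2] = 1×1 = 1. Result coefficients: [20, 9, 1] → 20 + 9z + z^2

20 + 9z + z^2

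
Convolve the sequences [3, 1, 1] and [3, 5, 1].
y[0] = 3×3 = 9; y[1] = 3×5 + 1×3 = 18; y[2] = 3×1 + 1×5 + 1×3 = 11; y[3] = 1×1 + 1×5 = 6; y[4] = 1×1 = 1

[9, 18, 11, 6, 1]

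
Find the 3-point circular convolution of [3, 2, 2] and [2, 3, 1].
Use y[k] = Σ_j a[j]·b[(k-j) mod 3]. y[0] = 3×2 + 2×1 + 2×3 = 14; y[1] = 3×3 + 2×2 + 2×1 = 15; y[2] = 3×1 + 2×3 + 2×2 = 13. Result: [14, 15, 13]

[14, 15, 13]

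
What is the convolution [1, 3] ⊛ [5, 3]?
y[0] = 1×5 = 5; y[1] = 1×3 + 3×5 = 18; y[2] = 3×3 = 9

[5, 18, 9]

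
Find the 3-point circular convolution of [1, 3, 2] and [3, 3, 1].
Use y[k] = Σ_j a[j]·b[(k-j) mod 3]. y[0] = 1×3 + 3×1 + 2×3 = 12; y[1] = 1×3 + 3×3 + 2×1 = 14; y[2] = 1×1 + 3×3 + 2×3 = 16. Result: [12, 14, 16]

[12, 14, 16]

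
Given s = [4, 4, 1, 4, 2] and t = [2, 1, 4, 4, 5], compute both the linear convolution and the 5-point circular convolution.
Linear: y_lin[0] = 4×2 = 8; y_lin[1] = 4×1 + 4×2 = 12; y_lin[2] = 4×4 + 4×1 + 1×2 = 22; y_lin[3] = 4×4 + 4×4 + 1×1 + 4×2 = 41; y_lin[4] = 4×5 + 4×4 + 1×4 + 4×1 + 2×2 = 48; y_lin[5] = 4×5 + 1×4 + 4×4 + 2×1 = 42; y_lin[6] = 1×5 + 4×4 + 2×4 = 29; y_lin[7] = 4×5 + 2×4 = 28; y_lin[8] = 2×5 = 10 → [8, 12, 22, 41, 48, 42, 29, 28, 10]. Circular (length 5): y[0] = 4×2 + 4×5 + 1×4 + 4×4 + 2×1 = 50; y[1] = 4×1 + 4×2 + 1×5 + 4×4 + 2×4 = 41; y[2] = 4×4 + 4×1 + 1×2 + 4×5 + 2×4 = 50; y[3] = 4×4 + 4×4 + 1×1 + 4×2 + 2×5 = 51; y[4] = 4×5 + 4×4 + 1×4 + 4×1 + 2×2 = 48 → [50, 41, 50, 51, 48]

Linear: [8, 12, 22, 41, 48, 42, 29, 28, 10], Circular: [50, 41, 50, 51, 48]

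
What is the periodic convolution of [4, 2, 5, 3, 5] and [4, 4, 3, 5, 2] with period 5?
Use y[k] = Σ_j f[j]·g[(k-j) mod 5]. y[0] = 4×4 + 2×2 + 5×5 + 3×3 + 5×4 = 74; y[1] = 4×4 + 2×4 + 5×2 + 3×5 + 5×3 = 64; y[2] = 4×3 + 2×4 + 5×4 + 3×2 + 5×5 = 71; y[3] = 4×5 + 2×3 + 5×4 + 3×4 + 5×2 = 68; y[4] = 4×2 + 2×5 + 5×3 + 3×4 + 5×4 = 65. Result: [74, 64, 71, 68, 65]

[74, 64, 71, 68, 65]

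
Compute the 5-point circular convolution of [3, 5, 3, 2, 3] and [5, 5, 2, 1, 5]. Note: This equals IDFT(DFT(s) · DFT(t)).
Either evaluate y[k] = Σ_j s[j]·t[(k-j) mod 5] directly, or use IDFT(DFT(s) · DFT(t)). y[0] = 3×5 + 5×5 + 3×1 + 2×2 + 3×5 = 62; y[1] = 3×5 + 5×5 + 3×5 + 2×1 + 3×2 = 63; y[2] = 3×2 + 5×5 + 3×5 + 2×5 + 3×1 = 59; y[3] = 3×1 + 5×2 + 3×5 + 2×5 + 3×5 = 53; y[4] = 3×5 + 5×1 + 3×2 + 2×5 + 3×5 = 51. Result: [62, 63, 59, 53, 51]

[62, 63, 59, 53, 51]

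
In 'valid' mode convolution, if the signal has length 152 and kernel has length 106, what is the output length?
'Valid' mode counts only positions where the kernel fully overlaps the signal: m - n + 1 = 152 - 106 + 1 = 47

47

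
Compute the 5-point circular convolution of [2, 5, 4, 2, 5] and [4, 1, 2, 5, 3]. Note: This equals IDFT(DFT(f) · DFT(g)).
Either evaluate y[k] = Σ_j f[j]·g[(k-j) mod 5] directly, or use IDFT(DFT(f) · DFT(g)). y[0] = 2×4 + 5×3 + 4×5 + 2×2 + 5×1 = 52; y[1] = 2×1 + 5×4 + 4×3 + 2×5 + 5×2 = 54; y[2] = 2×2 + 5×1 + 4×4 + 2×3 + 5×5 = 56; y[3] = 2×5 + 5×2 + 4×1 + 2×4 + 5×3 = 47; y[4] = 2×3 + 5×5 + 4×2 + 2×1 + 5×4 = 61. Result: [52, 54, 56, 47, 61]

[52, 54, 56, 47, 61]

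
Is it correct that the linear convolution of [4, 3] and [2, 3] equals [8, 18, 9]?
Recompute linear convolution of [4, 3] and [2, 3]: y[0] = 4×2 = 8; y[1] = 4×3 + 3×2 = 18; y[2] = 3×3 = 9 → [8, 18, 9]. Given [8, 18, 9] matches, so answer: Yes

Yes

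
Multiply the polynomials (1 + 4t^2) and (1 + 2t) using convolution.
Ascending coefficients: a = [1, 0, 4], b = [1, 2]. c[0] = 1×1 = 1; c[1] = 1×2 + 0×1 = 2; c[2] = 0×2 + 4×1 = 4; c[3] = 4×2 = 8. Result coefficients: [1, 2, 4, 8] → 1 + 2t + 4t^2 + 8t^3

1 + 2t + 4t^2 + 8t^3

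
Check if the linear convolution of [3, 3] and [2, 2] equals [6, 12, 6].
Recompute linear convolution of [3, 3] and [2, 2]: y[0] = 3×2 = 6; y[1] = 3×2 + 3×2 = 12; y[2] = 3×2 = 6 → [6, 12, 6]. Given [6, 12, 6] matches, so answer: Yes

Yes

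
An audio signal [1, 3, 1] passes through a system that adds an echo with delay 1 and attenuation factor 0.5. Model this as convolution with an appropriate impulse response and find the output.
Direct-path + delayed-attenuated-path model → impulse response h = [1, 0.5] (1 at lag 0, 0.5 at lag 1). Output y[n] = x[n] + 0.5·x[n - 1] (with x[n] = 0 outside 0..2): y[0] = 1 + 0.5×0 = 1; y[1] = 3 + 0.5×1 = 3.5; y[2] = 1 + 0.5×3 = 2.5; y[3] = 0 + 0.5×1 = 0.5. So y = [1, 3.5, 2.5, 0.5]

[1, 3.5, 2.5, 0.5]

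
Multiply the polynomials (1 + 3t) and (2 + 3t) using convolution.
Ascending coefficients: a = [1, 3], b = [2, 3]. c[0] = 1×2 = 2; c[1] = 1×3 + 3×2 = 9; c[2] = 3×3 = 9. Result coefficients: [2, 9, 9] → 2 + 9t + 9t^2

2 + 9t + 9t^2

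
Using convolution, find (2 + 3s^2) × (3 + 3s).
Ascending coefficients: a = [2, 0, 3], b = [3, 3]. c[0] = 2×3 = 6; c[1] = 2×3 + 0×3 = 6; c[2] = 0×3 + 3×3 = 9; c[3] = 3×3 = 9. Result coefficients: [6, 6, 9, 9] → 6 + 6s + 9s^2 + 9s^3

6 + 6s + 9s^2 + 9s^3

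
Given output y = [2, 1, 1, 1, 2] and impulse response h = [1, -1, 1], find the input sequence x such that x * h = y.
Deconvolve y=[2, 1, 1, 1, 2] by h=[1, -1, 1]. Since h[0]=1, solve forward: x[0] = y[0] / 1 = 2; x[1] = (y[1] - 2×-1) / 1 = 3; x[2] = (y[2] - 3×-1 - 2×1) / 1 = 2. So x = [2, 3, 2]. Check by forward convolution: y[0] = 2×1 = 2; y[1] = 2×-1 + 3×1 = 1; y[2] = 2×1 + 3×-1 + 2×1 = 1; y[3] = 3×1 + 2×-1 = 1; y[4] = 2×1 = 2

[2, 3, 2]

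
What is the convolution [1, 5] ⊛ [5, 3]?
y[0] = 1×5 = 5; y[1] = 1×3 + 5×5 = 28; y[2] = 5×3 = 15

[5, 28, 15]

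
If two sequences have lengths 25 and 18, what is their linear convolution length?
Linear/full convolution length: m + n - 1 = 25 + 18 - 1 = 42

42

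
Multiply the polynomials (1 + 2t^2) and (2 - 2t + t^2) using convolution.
Ascending coefficients: a = [1, 0, 2], b = [2, -2, 1]. c[0] = 1×2 = 2; c[1] = 1×-2 + 0×2 = -2; c[2] = 1×1 + 0×-2 + 2×2 = 5; c[3] = 0×1 + 2×-2 = -4; c[4] = 2×1 = 2. Result coefficients: [2, -2, 5, -4, 2] → 2 - 2t + 5t^2 - 4t^3 + 2t^4

2 - 2t + 5t^2 - 4t^3 + 2t^4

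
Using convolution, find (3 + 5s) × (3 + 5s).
Ascending coefficients: a = [3, 5], b = [3, 5]. c[0] = 3×3 = 9; c[1] = 3×5 + 5×3 = 30; c[2] = 5×5 = 25. Result coefficients: [9, 30, 25] → 9 + 30s + 25s^2

9 + 30s + 25s^2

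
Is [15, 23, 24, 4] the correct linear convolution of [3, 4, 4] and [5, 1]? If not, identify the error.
Recompute linear convolution of [3, 4, 4] and [5, 1]: y[0] = 3×5 = 15; y[1] = 3×1 + 4×5 = 23; y[2] = 4×1 + 4×5 = 24; y[3] = 4×1 = 4 → [15, 23, 24, 4]. Given [15, 23, 24, 4] matches, so answer: Yes

Yes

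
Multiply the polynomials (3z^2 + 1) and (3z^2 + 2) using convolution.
Ascending coefficients: a = [1, 0, 3], b = [2, 0, 3]. c[0] = 1×2 = 2; c[1] = 1×0 + 0×2 = 0; c[2] = 1×3 + 0×0 + 3×2 = 9; c[3] = 0×3 + 3×0 = 0; c[4] = 3×3 = 9. Result coefficients: [2, 0, 9, 0, 9] → 9z^4 + 9z^2 + 2

9z^4 + 9z^2 + 2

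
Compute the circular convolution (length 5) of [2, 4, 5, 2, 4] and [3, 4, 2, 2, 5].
Use y[k] = Σ_j s[j]·t[(k-j) mod 5]. y[0] = 2×3 + 4×5 + 5×2 + 2×2 + 4×4 = 56; y[1] = 2×4 + 4×3 + 5×5 + 2×2 + 4×2 = 57; y[2] = 2×2 + 4×4 + 5×3 + 2×5 + 4×2 = 53; y[3] = 2×2 + 4×2 + 5×4 + 2×3 + 4×5 = 58; y[4] = 2×5 + 4×2 + 5×2 + 2×4 + 4×3 = 48. Result: [56, 57, 53, 58, 48]

[56, 57, 53, 58, 48]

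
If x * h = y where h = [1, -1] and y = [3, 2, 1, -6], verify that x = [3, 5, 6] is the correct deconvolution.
Forward-compute [3, 5, 6] * [1, -1]: y[0] = 3×1 = 3; y[1] = 3×-1 + 5×1 = 2; y[2] = 5×-1 + 6×1 = 1; y[3] = 6×-1 = -6 → [3, 2, 1, -6]. Matches given y = [3, 2, 1, -6], so verified.

Verified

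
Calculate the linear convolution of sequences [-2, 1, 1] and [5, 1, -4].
y[0] = -2×5 = -10; y[1] = -2×1 + 1×5 = 3; y[2] = -2×-4 + 1×1 + 1×5 = 14; y[3] = 1×-4 + 1×1 = -3; y[4] = 1×-4 = -4

[-10, 3, 14, -3, -4]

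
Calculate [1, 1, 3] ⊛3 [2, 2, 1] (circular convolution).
Use y[k] = Σ_j f[j]·g[(k-j) mod 3]. y[0] = 1×2 + 1×1 + 3×2 = 9; y[1] = 1×2 + 1×2 + 3×1 = 7; y[2] = 1×1 + 1×2 + 3×2 = 9. Result: [9, 7, 9]

[9, 7, 9]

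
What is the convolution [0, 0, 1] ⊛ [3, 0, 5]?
y[0] = 0×3 = 0; y[1] = 0×0 + 0×3 = 0; y[2] = 0×5 + 0×0 + 1×3 = 3; y[3] = 0×5 + 1×0 = 0; y[4] = 1×5 = 5

[0, 0, 3, 0, 5]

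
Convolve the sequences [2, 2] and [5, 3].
y[0] = 2×5 = 10; y[1] = 2×3 + 2×5 = 16; y[2] = 2×3 = 6

[10, 16, 6]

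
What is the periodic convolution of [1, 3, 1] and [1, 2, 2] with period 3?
Use y[k] = Σ_j x[j]·h[(k-j) mod 3]. y[0] = 1×1 + 3×2 + 1×2 = 9; y[1] = 1×2 + 3×1 + 1×2 = 7; y[2] = 1×2 + 3×2 + 1×1 = 9. Result: [9, 7, 9]

[9, 7, 9]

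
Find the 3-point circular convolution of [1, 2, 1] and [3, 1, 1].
Use y[k] = Σ_j x[j]·h[(k-j) mod 3]. y[0] = 1×3 + 2×1 + 1×1 = 6; y[1] = 1×1 + 2×3 + 1×1 = 8; y[2] = 1×1 + 2×1 + 1×3 = 6. Result: [6, 8, 6]

[6, 8, 6]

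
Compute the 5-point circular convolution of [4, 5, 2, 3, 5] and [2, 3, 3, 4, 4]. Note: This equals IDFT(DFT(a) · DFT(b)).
Either evaluate y[k] = Σ_j a[j]·b[(k-j) mod 5] directly, or use IDFT(DFT(a) · DFT(b)). y[0] = 4×2 + 5×4 + 2×4 + 3×3 + 5×3 = 60; y[1] = 4×3 + 5×2 + 2×4 + 3×4 + 5×3 = 57; y[2] = 4×3 + 5×3 + 2×2 + 3×4 + 5×4 = 63; y[3] = 4×4 + 5×3 + 2×3 + 3×2 + 5×4 = 63; y[4] = 4×4 + 5×4 + 2×3 + 3×3 + 5×2 = 61. Result: [60, 57, 63, 63, 61]

[60, 57, 63, 63, 61]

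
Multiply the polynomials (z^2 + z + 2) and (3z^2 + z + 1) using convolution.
Ascending coefficients: a = [2, 1, 1], b = [1, 1, 3]. c[0] = 2×1 = 2; c[1] = 2×1 + 1×1 = 3; c[2] = 2×3 + 1×1 + 1×1 = 8; c[3] = 1×3 + 1×1 = 4; c[4] = 1×3 = 3. Result coefficients: [2, 3, 8, 4, 3] → 3z^4 + 4z^3 + 8z^2 + 3z + 2

3z^4 + 4z^3 + 8z^2 + 3z + 2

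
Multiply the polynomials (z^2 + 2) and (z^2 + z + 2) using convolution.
Ascending coefficients: a = [2, 0, 1], b = [2, 1, 1]. c[0] = 2×2 = 4; c[1] = 2×1 + 0×2 = 2; c[2] = 2×1 + 0×1 + 1×2 = 4; c[3] = 0×1 + 1×1 = 1; c[4] = 1×1 = 1. Result coefficients: [4, 2, 4, 1, 1] → z^4 + z^3 + 4z^2 + 2z + 4

z^4 + z^3 + 4z^2 + 2z + 4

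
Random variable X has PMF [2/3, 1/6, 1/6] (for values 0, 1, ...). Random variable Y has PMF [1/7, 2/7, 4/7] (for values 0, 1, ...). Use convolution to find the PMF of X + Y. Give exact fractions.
P(X+Y=k) = Σ_i P(X=i)·P(Y=k-i) — a convolution of [2/3, 1/6, 1/6] and [1/7, 2/7, 4/7]. P(X+Y=0) = (2/3)×(1/7) = 2/21; P(X+Y=1) = (2/3)×(2/7) + (1/6)×(1/7) = 4/21 + 1/42 = 3/14; P(X+Y=2) = (2/3)×(4/7) + (1/6)×(2/7) + (1/6)×(1/7) = 8/21 + 1/21 + 1/42 = 19/42; P(X+Y=3) = (1/6)×(4/7) + (1/6)×(2/7) = 2/21 + 1/21 = 1/7; P(X+Y=4) = (1/6)×(4/7) = 2/21. PMF: [2/21, 3/14, 19/42, 1/7, 2/21] (sums to 1 ✓)

[2/21, 3/14, 19/42, 1/7, 2/21]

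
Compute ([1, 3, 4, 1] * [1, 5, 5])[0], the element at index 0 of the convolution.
Use y[k] = Σ_i a[i]·b[k-i] at k=0. y[0] = 1×1 = 1

1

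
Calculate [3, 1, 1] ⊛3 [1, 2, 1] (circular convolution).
Use y[k] = Σ_j s[j]·t[(k-j) mod 3]. y[0] = 3×1 + 1×1 + 1×2 = 6; y[1] = 3×2 + 1×1 + 1×1 = 8; y[2] = 3×1 + 1×2 + 1×1 = 6. Result: [6, 8, 6]

[6, 8, 6]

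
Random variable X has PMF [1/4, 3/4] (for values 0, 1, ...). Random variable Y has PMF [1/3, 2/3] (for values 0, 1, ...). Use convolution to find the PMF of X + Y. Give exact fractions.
P(X+Y=k) = Σ_i P(X=i)·P(Y=k-i) — a convolution of [1/4, 3/4] and [1/3, 2/3]. P(X+Y=0) = (1/4)×(1/3) = 1/12; P(X+Y=1) = (1/4)×(2/3) + (3/4)×(1/3) = 1/6 + 1/4 = 5/12; P(X+Y=2) = (3/4)×(2/3) = 1/2. PMF: [1/12, 5/12, 1/2] (sums to 1 ✓)

[1/12, 5/12, 1/2]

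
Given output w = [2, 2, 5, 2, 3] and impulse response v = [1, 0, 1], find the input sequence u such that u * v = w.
Deconvolve w=[2, 2, 5, 2, 3] by v=[1, 0, 1]. Since v[0]=1, solve forward: u[0] = w[0] / 1 = 2; u[1] = (w[1] - 2×0) / 1 = 2; u[2] = (w[2] - 2×0 - 2×1) / 1 = 3. So u = [2, 2, 3]. Check by forward convolution: w[0] = 2×1 = 2; w[1] = 2×0 + 2×1 = 2; w[2] = 2×1 + 2×0 + 3×1 = 5; w[3] = 2×1 + 3×0 = 2; w[4] = 3×1 = 3

[2, 2, 3]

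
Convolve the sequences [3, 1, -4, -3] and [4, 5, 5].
y[0] = 3×4 = 12; y[1] = 3×5 + 1×4 = 19; y[2] = 3×5 + 1×5 + -4×4 = 4; y[3] = 1×5 + -4×5 + -3×4 = -27; y[4] = -4×5 + -3×5 = -35; y[5] = -3×5 = -15

[12, 19, 4, -27, -35, -15]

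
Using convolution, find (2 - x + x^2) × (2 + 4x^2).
Ascending coefficients: a = [2, -1, 1], b = [2, 0, 4]. c[0] = 2×2 = 4; c[1] = 2×0 + -1×2 = -2; c[2] = 2×4 + -1×0 + 1×2 = 10; c[3] = -1×4 + 1×0 = -4; c[4] = 1×4 = 4. Result coefficients: [4, -2, 10, -4, 4] → 4 - 2x + 10x^2 - 4x^3 + 4x^4

4 - 2x + 10x^2 - 4x^3 + 4x^4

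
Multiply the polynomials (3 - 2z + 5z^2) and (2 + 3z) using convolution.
Ascending coefficients: a = [3, -2, 5], b = [2, 3]. c[0] = 3×2 = 6; c[1] = 3×3 + -2×2 = 5; c[2] = -2×3 + 5×2 = 4; c[3] = 5×3 = 15. Result coefficients: [6, 5, 4, 15] → 6 + 5z + 4z^2 + 15z^3

6 + 5z + 4z^2 + 15z^3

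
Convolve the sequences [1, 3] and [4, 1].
y[0] = 1×4 = 4; y[1] = 1×1 + 3×4 = 13; y[2] = 3×1 = 3

[4, 13, 3]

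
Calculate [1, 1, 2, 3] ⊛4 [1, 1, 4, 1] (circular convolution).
Use y[k] = Σ_j x[j]·h[(k-j) mod 4]. y[0] = 1×1 + 1×1 + 2×4 + 3×1 = 13; y[1] = 1×1 + 1×1 + 2×1 + 3×4 = 16; y[2] = 1×4 + 1×1 + 2×1 + 3×1 = 10; y[3] = 1×1 + 1×4 + 2×1 + 3×1 = 10. Result: [13, 16, 10, 10]

[13, 16, 10, 10]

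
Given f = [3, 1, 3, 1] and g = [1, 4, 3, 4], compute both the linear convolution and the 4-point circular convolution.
Linear: y_lin[0] = 3×1 = 3; y_lin[1] = 3×4 + 1×1 = 13; y_lin[2] = 3×3 + 1×4 + 3×1 = 16; y_lin[3] = 3×4 + 1×3 + 3×4 + 1×1 = 28; y_lin[4] = 1×4 + 3×3 + 1×4 = 17; y_lin[5] = 3×4 + 1×3 = 15; y_lin[6] = 1×4 = 4 → [3, 13, 16, 28, 17, 15, 4]. Circular (length 4): y[0] = 3×1 + 1×4 + 3×3 + 1×4 = 20; y[1] = 3×4 + 1×1 + 3×4 + 1×3 = 28; y[2] = 3×3 + 1×4 + 3×1 + 1×4 = 20; y[3] = 3×4 + 1×3 + 3×4 + 1×1 = 28 → [20, 28, 20, 28]

Linear: [3, 13, 16, 28, 17, 15, 4], Circular: [20, 28, 20, 28]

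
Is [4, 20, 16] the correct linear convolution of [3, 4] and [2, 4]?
Recompute linear convolution of [3, 4] and [2, 4]: y[0] = 3×2 = 6; y[1] = 3×4 + 4×2 = 20; y[2] = 4×4 = 16 → [6, 20, 16]. Compare to given [4, 20, 16]: they differ at index 0: given 4, correct 6, so answer: No

No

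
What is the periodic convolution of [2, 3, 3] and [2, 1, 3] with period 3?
Use y[k] = Σ_j x[j]·h[(k-j) mod 3]. y[0] = 2×2 + 3×3 + 3×1 = 16; y[1] = 2×1 + 3×2 + 3×3 = 17; y[2] = 2×3 + 3×1 + 3×2 = 15. Result: [16, 17, 15]

[16, 17, 15]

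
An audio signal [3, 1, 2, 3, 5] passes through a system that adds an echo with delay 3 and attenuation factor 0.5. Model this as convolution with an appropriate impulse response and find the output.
Direct-path + delayed-attenuated-path model → impulse response h = [1, 0, 0, 0.5] (1 at lag 0, 0.5 at lag 3). Output y[n] = x[n] + 0.5·x[n - 3] (with x[n] = 0 outside 0..4): y[0] = 3 + 0.5×0 = 3; y[1] = 1 + 0.5×0 = 1; y[2] = 2 + 0.5×0 = 2; y[3] = 3 + 0.5×3 = 4.5; y[4] = 5 + 0.5×1 = 5.5; y[5] = 0 + 0.5×2 = 1.0; y[6] = 0 + 0.5×3 = 1.5; y[7] = 0 + 0.5×5 = 2.5. So y = [3, 1, 2, 4.5, 5.5, 1.0, 1.5, 2.5]

[3, 1, 2, 4.5, 5.5, 1.0, 1.5, 2.5]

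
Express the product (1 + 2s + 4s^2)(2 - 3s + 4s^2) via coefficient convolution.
Ascending coefficients: a = [1, 2, 4], b = [2, -3, 4]. c[0] = 1×2 = 2; c[1] = 1×-3 + 2×2 = 1; c[2] = 1×4 + 2×-3 + 4×2 = 6; c[3] = 2×4 + 4×-3 = -4; c[4] = 4×4 = 16. Result coefficients: [2, 1, 6, -4, 16] → 2 + s + 6s^2 - 4s^3 + 16s^4

2 + s + 6s^2 - 4s^3 + 16s^4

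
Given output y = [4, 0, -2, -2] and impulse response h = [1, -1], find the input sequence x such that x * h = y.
Deconvolve y=[4, 0, -2, -2] by h=[1, -1]. Since h[0]=1, solve forward: x[0] = y[0] / 1 = 4; x[1] = (y[1] - 4×-1) / 1 = 4; x[2] = (y[2] - 4×-1) / 1 = 2. So x = [4, 4, 2]. Check by forward convolution: y[0] = 4×1 = 4; y[1] = 4×-1 + 4×1 = 0; y[2] = 4×-1 + 2×1 = -2; y[3] = 2×-1 = -2

[4, 4, 2]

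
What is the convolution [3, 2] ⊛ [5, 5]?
y[0] = 3×5 = 15; y[1] = 3×5 + 2×5 = 25; y[2] = 2×5 = 10

[15, 25, 10]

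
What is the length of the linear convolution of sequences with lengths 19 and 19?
Linear/full convolution length: m + n - 1 = 19 + 19 - 1 = 37

37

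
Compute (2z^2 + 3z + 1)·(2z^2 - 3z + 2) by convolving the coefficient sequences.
Ascending coefficients: a = [1, 3, 2], b = [2, -3, 2]. c[0] = 1×2 = 2; c[1] = 1×-3 + 3×2 = 3; c[2] = 1×2 + 3×-3 + 2×2 = -3; c[3] = 3×2 + 2×-3 = 0; c[4] = 2×2 = 4. Result coefficients: [2, 3, -3, 0, 4] → 4z^4 - 3z^2 + 3z + 2

4z^4 - 3z^2 + 3z + 2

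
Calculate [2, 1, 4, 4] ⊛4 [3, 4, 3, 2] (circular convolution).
Use y[k] = Σ_j f[j]·g[(k-j) mod 4]. y[0] = 2×3 + 1×2 + 4×3 + 4×4 = 36; y[1] = 2×4 + 1×3 + 4×2 + 4×3 = 31; y[2] = 2×3 + 1×4 + 4×3 + 4×2 = 30; y[3] = 2×2 + 1×3 + 4×4 + 4×3 = 35. Result: [36, 31, 30, 35]

[36, 31, 30, 35]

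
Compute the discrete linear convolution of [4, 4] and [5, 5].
y[0] = 4×5 = 20; y[1] = 4×5 + 4×5 = 40; y[2] = 4×5 = 20

[20, 40, 20]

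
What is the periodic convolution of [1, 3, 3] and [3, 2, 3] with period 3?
Use y[k] = Σ_j x[j]·h[(k-j) mod 3]. y[0] = 1×3 + 3×3 + 3×2 = 18; y[1] = 1×2 + 3×3 + 3×3 = 20; y[2] = 1×3 + 3×2 + 3×3 = 18. Result: [18, 20, 18]

[18, 20, 18]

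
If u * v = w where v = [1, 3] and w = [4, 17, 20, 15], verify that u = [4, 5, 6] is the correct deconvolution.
Forward-compute [4, 5, 6] * [1, 3]: w[0] = 4×1 = 4; w[1] = 4×3 + 5×1 = 17; w[2] = 5×3 + 6×1 = 21; w[3] = 6×3 = 18 → [4, 17, 21, 18]. Does not match given w = [4, 17, 20, 15].

Not verified. [4, 5, 6] * [1, 3] = [4, 17, 21, 18], which differs from [4, 17, 20, 15] at index 2.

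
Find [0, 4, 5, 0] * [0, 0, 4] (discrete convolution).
y[0] = 0×0 = 0; y[1] = 0×0 + 4×0 = 0; y[2] = 0×4 + 4×0 + 5×0 = 0; y[3] = 4×4 + 5×0 + 0×0 = 16; y[4] = 5×4 + 0×0 = 20; y[5] = 0×4 = 0

[0, 0, 0, 16, 20, 0]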